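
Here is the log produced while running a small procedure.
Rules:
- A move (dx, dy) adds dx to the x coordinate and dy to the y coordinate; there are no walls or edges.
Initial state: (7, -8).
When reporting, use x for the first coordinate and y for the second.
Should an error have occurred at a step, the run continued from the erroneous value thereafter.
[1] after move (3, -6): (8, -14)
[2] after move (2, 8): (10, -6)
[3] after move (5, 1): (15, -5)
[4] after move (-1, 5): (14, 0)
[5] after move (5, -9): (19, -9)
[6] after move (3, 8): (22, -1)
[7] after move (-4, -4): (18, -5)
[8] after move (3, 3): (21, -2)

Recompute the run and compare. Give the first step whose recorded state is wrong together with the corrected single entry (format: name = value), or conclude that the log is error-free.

step 1, x = 10

step 1: x = 7 + (3) = 10, y = -8 + (-6) = -14 -> the log has a different value
First incorrect step: 1; the correct value is x = 10.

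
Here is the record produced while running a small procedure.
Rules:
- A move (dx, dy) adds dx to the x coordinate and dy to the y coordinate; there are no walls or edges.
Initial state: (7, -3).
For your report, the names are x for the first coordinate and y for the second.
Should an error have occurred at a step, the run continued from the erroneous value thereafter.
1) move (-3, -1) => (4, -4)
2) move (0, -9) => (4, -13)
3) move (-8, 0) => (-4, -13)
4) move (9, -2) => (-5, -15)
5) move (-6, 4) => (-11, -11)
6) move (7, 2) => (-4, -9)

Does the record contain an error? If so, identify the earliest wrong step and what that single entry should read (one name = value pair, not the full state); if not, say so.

step 4, x = 5

Recomputing the run from the initial state:
step 1: x = 4, y = -4
step 2: x = 4, y = -13
step 3: x = -4, y = -13
step 4: x = 5, y = -15
step 5: x = -1, y = -11
step 6: x = 6, y = -9
The first disagreement with the record is at step 4, where the value should be x = 5.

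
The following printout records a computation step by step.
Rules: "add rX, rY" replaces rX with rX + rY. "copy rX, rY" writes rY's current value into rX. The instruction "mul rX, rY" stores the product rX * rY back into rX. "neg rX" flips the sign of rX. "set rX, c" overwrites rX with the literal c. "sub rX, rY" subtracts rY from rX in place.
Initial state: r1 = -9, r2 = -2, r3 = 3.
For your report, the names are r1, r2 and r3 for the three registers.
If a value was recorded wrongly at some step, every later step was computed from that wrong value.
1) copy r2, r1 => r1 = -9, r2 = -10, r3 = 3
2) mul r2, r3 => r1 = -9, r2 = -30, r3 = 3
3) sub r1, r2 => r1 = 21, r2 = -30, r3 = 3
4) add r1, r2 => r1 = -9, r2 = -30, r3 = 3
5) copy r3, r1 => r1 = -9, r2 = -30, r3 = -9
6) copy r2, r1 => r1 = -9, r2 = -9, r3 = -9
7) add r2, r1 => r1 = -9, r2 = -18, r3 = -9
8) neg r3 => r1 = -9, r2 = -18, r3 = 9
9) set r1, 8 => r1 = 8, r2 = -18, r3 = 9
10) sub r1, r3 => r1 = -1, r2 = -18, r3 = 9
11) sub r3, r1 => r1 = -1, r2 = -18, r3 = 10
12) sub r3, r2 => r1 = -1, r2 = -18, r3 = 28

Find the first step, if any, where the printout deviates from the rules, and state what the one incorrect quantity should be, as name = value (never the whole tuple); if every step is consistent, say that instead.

step 1, r2 = -9

step 1: r2 = -9 -> not what was recorded
Step 1 is the first one off; corrected, r2 = -9.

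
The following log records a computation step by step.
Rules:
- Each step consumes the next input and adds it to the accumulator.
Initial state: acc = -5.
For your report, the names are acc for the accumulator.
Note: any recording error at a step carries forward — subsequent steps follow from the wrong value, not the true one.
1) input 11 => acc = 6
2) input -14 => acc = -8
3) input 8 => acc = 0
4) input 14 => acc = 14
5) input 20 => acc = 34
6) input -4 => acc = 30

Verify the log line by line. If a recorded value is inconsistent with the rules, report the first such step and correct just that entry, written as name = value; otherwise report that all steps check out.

no error

1. acc = -5 + 11 = 6 (exactly as logged)
2. acc = 6 + -14 = -8 (confirmed correct)
3. acc = -8 + 8 = 0 (matches)
4. acc = 0 + 14 = 14 (agrees with the log)
5. acc = 14 + 20 = 34 (consistent with the log)
6. acc = 34 + -4 = 30 (no discrepancy)
All entries verified; no error found.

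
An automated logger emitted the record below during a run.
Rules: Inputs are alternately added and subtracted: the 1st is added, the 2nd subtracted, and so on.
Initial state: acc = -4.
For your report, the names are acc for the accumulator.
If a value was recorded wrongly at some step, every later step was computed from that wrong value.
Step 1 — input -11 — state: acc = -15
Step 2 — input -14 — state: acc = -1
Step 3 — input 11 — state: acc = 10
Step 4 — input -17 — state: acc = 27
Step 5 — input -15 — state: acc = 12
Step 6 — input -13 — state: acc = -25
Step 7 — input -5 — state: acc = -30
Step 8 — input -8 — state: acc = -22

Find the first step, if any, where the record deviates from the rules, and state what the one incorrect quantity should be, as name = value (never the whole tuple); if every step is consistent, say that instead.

Step 1: acc = -4 + -11 = -15 — in agreement.
Step 2: acc = -15 - -14 = -1 — same as recorded.
Step 3: acc = -1 + 11 = 10 — consistent with the record.
Step 4: acc = 10 - -17 = 27 — in agreement.
Step 5: acc = 27 + -15 = 12 — matches.
Step 6: acc = 12 - -13 = 25 — a discrepancy with the record.
Step 6 is the first one off; corrected, acc = 25.

step 6, acc = 25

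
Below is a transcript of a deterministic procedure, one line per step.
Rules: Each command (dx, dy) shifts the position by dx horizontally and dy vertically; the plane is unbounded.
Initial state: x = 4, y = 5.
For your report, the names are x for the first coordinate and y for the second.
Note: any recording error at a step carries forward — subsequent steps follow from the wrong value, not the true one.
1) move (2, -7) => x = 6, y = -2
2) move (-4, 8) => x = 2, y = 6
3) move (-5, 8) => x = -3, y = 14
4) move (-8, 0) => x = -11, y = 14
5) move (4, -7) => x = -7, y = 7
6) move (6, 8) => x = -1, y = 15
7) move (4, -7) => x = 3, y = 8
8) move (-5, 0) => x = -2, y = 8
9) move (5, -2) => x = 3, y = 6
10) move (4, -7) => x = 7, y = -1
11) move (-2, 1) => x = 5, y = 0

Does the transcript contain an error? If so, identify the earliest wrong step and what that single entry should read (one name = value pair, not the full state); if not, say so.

no error

Recomputing the run from the initial state:
step 1: x = 6, y = -2
step 2: x = 2, y = 6
step 3: x = -3, y = 14
step 4: x = -11, y = 14
step 5: x = -7, y = 7
step 6: x = -1, y = 15
step 7: x = 3, y = 8
step 8: x = -2, y = 8
step 9: x = 3, y = 6
step 10: x = 7, y = -1
step 11: x = 5, y = 0
This matches the transcript at every step.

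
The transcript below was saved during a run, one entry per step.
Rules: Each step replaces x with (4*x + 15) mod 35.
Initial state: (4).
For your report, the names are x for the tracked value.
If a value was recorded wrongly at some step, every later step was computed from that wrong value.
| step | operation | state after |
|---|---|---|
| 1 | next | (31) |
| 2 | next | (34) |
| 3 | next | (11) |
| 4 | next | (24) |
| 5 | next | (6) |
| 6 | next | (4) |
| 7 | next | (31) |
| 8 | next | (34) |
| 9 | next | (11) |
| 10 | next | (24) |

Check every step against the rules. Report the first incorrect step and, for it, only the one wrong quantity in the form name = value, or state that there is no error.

no error

Recomputing the run from the initial state:
step 1: x = 31
step 2: x = 34
step 3: x = 11
step 4: x = 24
step 5: x = 6
step 6: x = 4
step 7: x = 31
step 8: x = 34
step 9: x = 11
step 10: x = 24
This matches the transcript at every step.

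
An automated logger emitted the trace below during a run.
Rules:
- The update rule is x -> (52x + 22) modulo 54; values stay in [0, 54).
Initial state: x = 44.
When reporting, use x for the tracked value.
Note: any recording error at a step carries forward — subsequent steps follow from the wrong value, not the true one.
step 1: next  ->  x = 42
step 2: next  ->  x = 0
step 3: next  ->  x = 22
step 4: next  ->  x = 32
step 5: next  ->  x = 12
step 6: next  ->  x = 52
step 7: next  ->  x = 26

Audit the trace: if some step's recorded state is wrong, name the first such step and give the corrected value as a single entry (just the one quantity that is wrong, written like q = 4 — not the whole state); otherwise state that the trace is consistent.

step 2, x = 46

1. x = (52*44 + 22) mod 54 = 42 (consistent with the trace)
2. x = (52*42 + 22) mod 54 = 46 (first mismatch against the trace)
That makes step 2 the first incorrect line — x = 46 is what it should show.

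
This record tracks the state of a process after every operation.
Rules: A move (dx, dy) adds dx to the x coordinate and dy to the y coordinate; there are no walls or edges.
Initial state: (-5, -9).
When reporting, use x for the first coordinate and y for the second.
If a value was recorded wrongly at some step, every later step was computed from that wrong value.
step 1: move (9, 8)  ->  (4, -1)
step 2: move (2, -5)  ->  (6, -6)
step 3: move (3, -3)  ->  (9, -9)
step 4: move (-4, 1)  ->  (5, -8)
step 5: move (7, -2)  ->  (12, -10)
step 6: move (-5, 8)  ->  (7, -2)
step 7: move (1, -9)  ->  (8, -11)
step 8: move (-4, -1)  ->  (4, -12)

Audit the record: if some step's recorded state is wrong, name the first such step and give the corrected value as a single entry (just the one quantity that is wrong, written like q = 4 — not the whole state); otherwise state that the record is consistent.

Recomputing the run from the initial state:
step 1: x = 4, y = -1
step 2: x = 6, y = -6
step 3: x = 9, y = -9
step 4: x = 5, y = -8
step 5: x = 12, y = -10
step 6: x = 7, y = -2
step 7: x = 8, y = -11
step 8: x = 4, y = -12
This matches the record at every step.

no error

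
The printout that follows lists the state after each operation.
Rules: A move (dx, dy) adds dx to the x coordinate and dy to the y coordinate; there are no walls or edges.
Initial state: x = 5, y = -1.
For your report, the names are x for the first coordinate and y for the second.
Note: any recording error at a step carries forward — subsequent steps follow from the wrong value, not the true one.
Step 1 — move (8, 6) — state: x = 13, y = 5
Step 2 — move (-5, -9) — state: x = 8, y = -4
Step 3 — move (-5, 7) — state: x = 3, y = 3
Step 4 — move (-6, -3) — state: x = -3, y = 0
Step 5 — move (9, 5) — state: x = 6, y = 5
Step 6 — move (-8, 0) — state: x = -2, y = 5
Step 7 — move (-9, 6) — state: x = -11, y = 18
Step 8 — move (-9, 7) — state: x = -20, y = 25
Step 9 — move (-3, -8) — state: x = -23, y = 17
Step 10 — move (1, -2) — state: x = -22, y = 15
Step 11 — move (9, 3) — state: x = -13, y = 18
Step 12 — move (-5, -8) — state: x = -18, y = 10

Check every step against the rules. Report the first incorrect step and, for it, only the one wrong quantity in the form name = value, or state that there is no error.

step 7, y = 11

Recomputing the run from the initial state:
step 1: x = 13, y = 5
step 2: x = 8, y = -4
step 3: x = 3, y = 3
step 4: x = -3, y = 0
step 5: x = 6, y = 5
step 6: x = -2, y = 5
step 7: x = -11, y = 11
step 8: x = -20, y = 18
step 9: x = -23, y = 10
step 10: x = -22, y = 8
step 11: x = -13, y = 11
step 12: x = -18, y = 3
The first disagreement with the printout is at step 7, where the value should be y = 11.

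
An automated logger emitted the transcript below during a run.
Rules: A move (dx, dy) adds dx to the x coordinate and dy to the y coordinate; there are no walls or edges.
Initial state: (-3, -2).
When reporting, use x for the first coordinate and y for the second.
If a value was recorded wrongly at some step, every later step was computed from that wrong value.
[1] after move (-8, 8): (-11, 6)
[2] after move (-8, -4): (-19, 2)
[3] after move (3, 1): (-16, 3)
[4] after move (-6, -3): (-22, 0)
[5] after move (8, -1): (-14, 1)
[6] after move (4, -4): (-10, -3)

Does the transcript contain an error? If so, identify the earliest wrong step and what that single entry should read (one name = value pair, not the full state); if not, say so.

step 5, y = -1

Recomputing the run from the initial state:
step 1: x = -11, y = 6
step 2: x = -19, y = 2
step 3: x = -16, y = 3
step 4: x = -22, y = 0
step 5: x = -14, y = -1
step 6: x = -10, y = -5
The first disagreement with the transcript is at step 5, where the value should be y = -1.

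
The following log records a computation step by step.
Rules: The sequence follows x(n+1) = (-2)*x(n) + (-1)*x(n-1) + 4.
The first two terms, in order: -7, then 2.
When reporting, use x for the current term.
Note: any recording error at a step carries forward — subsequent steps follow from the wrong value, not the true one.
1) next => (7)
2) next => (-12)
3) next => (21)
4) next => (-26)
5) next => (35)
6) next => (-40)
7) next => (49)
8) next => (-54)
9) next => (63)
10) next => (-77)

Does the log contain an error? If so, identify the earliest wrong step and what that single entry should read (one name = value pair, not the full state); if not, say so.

Step 1: x = -2*(2) + (-1)*(-7) + (4) = 7 — consistent with the log.
Step 2: x = -2*(7) + (-1)*(2) + (4) = -12 — same as recorded.
Step 3: x = -2*(-12) + (-1)*(7) + (4) = 21 — confirmed correct.
Step 4: x = -2*(21) + (-1)*(-12) + (4) = -26 — consistent with the log.
Step 5: x = -2*(-26) + (-1)*(21) + (4) = 35 — confirmed correct.
Step 6: x = -2*(35) + (-1)*(-26) + (4) = -40 — checks out.
Step 7: x = -2*(-40) + (-1)*(35) + (4) = 49 — same as recorded.
Step 8: x = -2*(49) + (-1)*(-40) + (4) = -54 — exactly as logged.
Step 9: x = -2*(-54) + (-1)*(49) + (4) = 63 — verified.
Step 10: x = -2*(63) + (-1)*(-54) + (4) = -68 — a discrepancy with the log.
First deviation found at step 10; the corrected entry is x = -68.

step 10, x = -68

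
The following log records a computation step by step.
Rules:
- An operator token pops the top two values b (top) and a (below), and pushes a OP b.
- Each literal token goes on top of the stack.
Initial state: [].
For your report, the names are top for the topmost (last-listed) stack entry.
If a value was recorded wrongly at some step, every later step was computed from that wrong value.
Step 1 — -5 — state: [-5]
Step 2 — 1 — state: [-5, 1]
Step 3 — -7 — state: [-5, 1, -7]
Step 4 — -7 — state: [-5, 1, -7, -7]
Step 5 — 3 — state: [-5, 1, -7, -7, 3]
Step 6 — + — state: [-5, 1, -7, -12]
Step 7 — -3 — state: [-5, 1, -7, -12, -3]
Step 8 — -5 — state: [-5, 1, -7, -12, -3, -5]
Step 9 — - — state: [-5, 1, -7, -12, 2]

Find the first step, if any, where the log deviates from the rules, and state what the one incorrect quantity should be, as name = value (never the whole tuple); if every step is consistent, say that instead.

step 6, top = -4

step 1: push -5: top = -5 -> same as recorded
step 2: push 1: top = 1 -> agrees with the log
step 3: push -7: top = -7 -> checks out
step 4: push -7: top = -7 -> matches
step 5: push 3: top = 3 -> consistent with the log
step 6: -7 + 3 = -4 -> the log has a different value
The audit stops at step 6: the recorded entry is wrong and should be top = -4.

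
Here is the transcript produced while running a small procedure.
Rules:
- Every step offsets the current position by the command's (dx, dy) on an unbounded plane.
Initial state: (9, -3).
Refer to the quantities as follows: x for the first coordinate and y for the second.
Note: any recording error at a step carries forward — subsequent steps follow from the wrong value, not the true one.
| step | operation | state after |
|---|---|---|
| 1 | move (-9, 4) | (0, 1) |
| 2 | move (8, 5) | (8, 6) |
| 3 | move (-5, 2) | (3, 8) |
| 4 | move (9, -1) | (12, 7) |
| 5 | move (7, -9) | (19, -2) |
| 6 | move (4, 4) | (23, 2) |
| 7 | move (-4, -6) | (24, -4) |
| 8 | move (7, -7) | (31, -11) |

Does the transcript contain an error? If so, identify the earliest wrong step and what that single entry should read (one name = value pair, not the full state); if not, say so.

step 7, x = 19

Recomputing the run from the initial state:
step 1: x = 0, y = 1
step 2: x = 8, y = 6
step 3: x = 3, y = 8
step 4: x = 12, y = 7
step 5: x = 19, y = -2
step 6: x = 23, y = 2
step 7: x = 19, y = -4
step 8: x = 26, y = -11
The first disagreement with the transcript is at step 7, where the value should be x = 19.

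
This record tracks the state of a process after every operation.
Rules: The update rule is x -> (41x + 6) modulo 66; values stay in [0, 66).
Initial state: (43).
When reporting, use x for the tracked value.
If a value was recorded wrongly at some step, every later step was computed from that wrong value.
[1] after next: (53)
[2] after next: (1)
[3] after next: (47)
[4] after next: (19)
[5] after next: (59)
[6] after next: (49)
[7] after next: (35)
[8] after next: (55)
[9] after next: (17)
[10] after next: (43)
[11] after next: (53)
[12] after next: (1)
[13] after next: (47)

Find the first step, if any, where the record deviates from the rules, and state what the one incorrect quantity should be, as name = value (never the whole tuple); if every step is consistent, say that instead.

Recomputing the run from the initial state:
step 1: x = 53
step 2: x = 1
step 3: x = 47
step 4: x = 19
step 5: x = 59
step 6: x = 49
step 7: x = 35
step 8: x = 55
step 9: x = 17
step 10: x = 43
step 11: x = 53
step 12: x = 1
step 13: x = 47
This matches the record at every step.

no error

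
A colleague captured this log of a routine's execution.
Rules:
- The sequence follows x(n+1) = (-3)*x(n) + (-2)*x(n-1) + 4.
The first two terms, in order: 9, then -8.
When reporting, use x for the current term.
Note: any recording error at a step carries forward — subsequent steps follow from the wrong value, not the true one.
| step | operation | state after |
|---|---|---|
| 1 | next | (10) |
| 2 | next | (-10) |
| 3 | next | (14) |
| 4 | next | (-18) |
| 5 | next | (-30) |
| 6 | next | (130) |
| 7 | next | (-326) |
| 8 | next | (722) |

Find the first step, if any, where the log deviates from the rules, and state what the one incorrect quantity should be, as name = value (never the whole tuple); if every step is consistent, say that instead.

step 5, x = 30

Step 1: x = -3*(-8) + (-2)*(9) + (4) = 10 — matches.
Step 2: x = -3*(10) + (-2)*(-8) + (4) = -10 — consistent with the log.
Step 3: x = -3*(-10) + (-2)*(10) + (4) = 14 — confirmed correct.
Step 4: x = -3*(14) + (-2)*(-10) + (4) = -18 — no discrepancy.
Step 5: x = -3*(-18) + (-2)*(14) + (4) = 30 — the log has a different value.
First incorrect step: 5; the correct value is x = 30.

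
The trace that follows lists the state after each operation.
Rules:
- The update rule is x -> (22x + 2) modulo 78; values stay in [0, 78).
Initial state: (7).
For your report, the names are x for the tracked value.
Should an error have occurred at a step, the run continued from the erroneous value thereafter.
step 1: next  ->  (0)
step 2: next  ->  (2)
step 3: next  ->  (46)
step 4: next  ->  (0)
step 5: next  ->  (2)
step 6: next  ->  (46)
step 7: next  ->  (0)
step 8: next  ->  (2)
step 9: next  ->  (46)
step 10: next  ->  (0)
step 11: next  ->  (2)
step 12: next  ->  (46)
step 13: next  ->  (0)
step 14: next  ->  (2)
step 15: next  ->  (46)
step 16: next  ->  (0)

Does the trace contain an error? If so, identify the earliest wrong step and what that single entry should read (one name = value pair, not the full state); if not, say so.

no error

Step 1: x = (22*7 + 2) mod 78 = 0 — exactly as logged.
Step 2: x = (22*0 + 2) mod 78 = 2 — matches.
Step 3: x = (22*2 + 2) mod 78 = 46 — same as recorded.
Step 4: x = (22*46 + 2) mod 78 = 0 — same as recorded.
Step 5: x = (22*0 + 2) mod 78 = 2 — no discrepancy.
Step 6: x = (22*2 + 2) mod 78 = 46 — no discrepancy.
Step 7: x = (22*46 + 2) mod 78 = 0 — matches.
Step 8: x = (22*0 + 2) mod 78 = 2 — exactly as logged.
Step 9: x = (22*2 + 2) mod 78 = 46 — in agreement.
Step 10: x = (22*46 + 2) mod 78 = 0 — matches.
Step 11: x = (22*0 + 2) mod 78 = 2 — in agreement.
Step 12: x = (22*2 + 2) mod 78 = 46 — confirmed correct.
Step 13: x = (22*46 + 2) mod 78 = 0 — checks out.
Step 14: x = (22*0 + 2) mod 78 = 2 — agrees with the trace.
Step 15: x = (22*2 + 2) mod 78 = 46 — no discrepancy.
Step 16: x = (22*46 + 2) mod 78 = 0 — confirmed correct.
Nothing is out of place; the run is error-free.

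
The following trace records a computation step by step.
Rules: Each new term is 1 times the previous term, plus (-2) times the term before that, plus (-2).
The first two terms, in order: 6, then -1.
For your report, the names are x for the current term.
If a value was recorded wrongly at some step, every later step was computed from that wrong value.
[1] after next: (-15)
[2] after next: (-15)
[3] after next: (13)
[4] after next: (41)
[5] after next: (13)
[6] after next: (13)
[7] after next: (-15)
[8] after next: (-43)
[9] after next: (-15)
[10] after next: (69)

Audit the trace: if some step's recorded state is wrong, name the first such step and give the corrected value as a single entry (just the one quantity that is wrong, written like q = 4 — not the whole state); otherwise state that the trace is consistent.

Step 1: x = 1*(-1) + (-2)*(6) + (-2) = -15 — matches.
Step 2: x = 1*(-15) + (-2)*(-1) + (-2) = -15 — checks out.
Step 3: x = 1*(-15) + (-2)*(-15) + (-2) = 13 — in agreement.
Step 4: x = 1*(13) + (-2)*(-15) + (-2) = 41 — exactly as logged.
Step 5: x = 1*(41) + (-2)*(13) + (-2) = 13 — exactly as logged.
Step 6: x = 1*(13) + (-2)*(41) + (-2) = -71 — a discrepancy with the trace.
The earliest wrong entry is at step 6: it should read x = -71.

step 6, x = -71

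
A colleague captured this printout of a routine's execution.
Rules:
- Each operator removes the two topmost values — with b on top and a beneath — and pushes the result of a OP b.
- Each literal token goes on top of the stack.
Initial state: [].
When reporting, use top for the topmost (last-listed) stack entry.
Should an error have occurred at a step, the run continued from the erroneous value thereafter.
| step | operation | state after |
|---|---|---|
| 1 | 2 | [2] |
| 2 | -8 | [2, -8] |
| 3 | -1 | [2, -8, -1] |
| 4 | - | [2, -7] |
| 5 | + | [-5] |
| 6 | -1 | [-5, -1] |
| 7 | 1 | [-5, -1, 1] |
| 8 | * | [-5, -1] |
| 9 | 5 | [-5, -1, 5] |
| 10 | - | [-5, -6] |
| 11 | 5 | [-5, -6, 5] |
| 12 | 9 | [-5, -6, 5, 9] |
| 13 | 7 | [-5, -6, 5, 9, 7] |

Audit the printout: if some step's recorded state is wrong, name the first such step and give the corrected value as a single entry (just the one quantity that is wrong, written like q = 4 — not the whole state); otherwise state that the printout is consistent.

step 1: push 2: top = 2 -> agrees with the printout
step 2: push -8: top = -8 -> checks out
step 3: push -1: top = -1 -> no discrepancy
step 4: -8 - -1 = -7 -> matches
step 5: 2 + -7 = -5 -> checks out
step 6: push -1: top = -1 -> consistent with the printout
step 7: push 1: top = 1 -> confirmed correct
step 8: -1 * 1 = -1 -> same as recorded
step 9: push 5: top = 5 -> consistent with the printout
step 10: -1 - 5 = -6 -> verified
step 11: push 5: top = 5 -> same as recorded
step 12: push 9: top = 9 -> same as recorded
step 13: push 7: top = 7 -> exactly as logged
The recomputation confirms every line.

no error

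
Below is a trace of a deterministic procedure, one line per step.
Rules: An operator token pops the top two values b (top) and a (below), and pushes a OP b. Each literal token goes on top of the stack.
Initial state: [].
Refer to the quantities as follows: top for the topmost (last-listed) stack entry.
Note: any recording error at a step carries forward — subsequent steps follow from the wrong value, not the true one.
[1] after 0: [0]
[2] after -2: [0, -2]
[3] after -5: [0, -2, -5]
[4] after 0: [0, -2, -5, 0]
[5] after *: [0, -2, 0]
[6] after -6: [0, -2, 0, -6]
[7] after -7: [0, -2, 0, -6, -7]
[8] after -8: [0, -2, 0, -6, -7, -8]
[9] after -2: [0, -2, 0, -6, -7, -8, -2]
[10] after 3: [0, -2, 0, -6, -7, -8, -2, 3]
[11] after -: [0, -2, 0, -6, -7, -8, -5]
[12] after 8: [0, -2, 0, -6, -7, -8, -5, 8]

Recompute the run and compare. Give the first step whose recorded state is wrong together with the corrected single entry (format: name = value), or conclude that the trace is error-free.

step 1: push 0: top = 0 -> in agreement
step 2: push -2: top = -2 -> exactly as logged
step 3: push -5: top = -5 -> checks out
step 4: push 0: top = 0 -> in agreement
step 5: -5 * 0 = 0 -> exactly as logged
step 6: push -6: top = -6 -> consistent with the trace
step 7: push -7: top = -7 -> checks out
step 8: push -8: top = -8 -> no discrepancy
step 9: push -2: top = -2 -> exactly as logged
step 10: push 3: top = 3 -> same as recorded
step 11: -2 - 3 = -5 -> exactly as logged
step 12: push 8: top = 8 -> exactly as logged
All steps check out; nothing to correct.

no error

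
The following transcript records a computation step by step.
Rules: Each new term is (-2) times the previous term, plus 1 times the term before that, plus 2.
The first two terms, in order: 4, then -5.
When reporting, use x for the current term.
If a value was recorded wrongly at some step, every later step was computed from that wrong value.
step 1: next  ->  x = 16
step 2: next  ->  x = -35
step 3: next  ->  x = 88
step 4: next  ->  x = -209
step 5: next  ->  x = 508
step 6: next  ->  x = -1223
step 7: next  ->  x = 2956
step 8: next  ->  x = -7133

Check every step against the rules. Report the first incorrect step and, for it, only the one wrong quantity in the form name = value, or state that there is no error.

no error

Step 1: x = -2*(-5) + (1)*(4) + (2) = 16 — exactly as logged.
Step 2: x = -2*(16) + (1)*(-5) + (2) = -35 — consistent with the transcript.
Step 3: x = -2*(-35) + (1)*(16) + (2) = 88 — same as recorded.
Step 4: x = -2*(88) + (1)*(-35) + (2) = -209 — consistent with the transcript.
Step 5: x = -2*(-209) + (1)*(88) + (2) = 508 — same as recorded.
Step 6: x = -2*(508) + (1)*(-209) + (2) = -1223 — no discrepancy.
Step 7: x = -2*(-1223) + (1)*(508) + (2) = 2956 — confirmed correct.
Step 8: x = -2*(2956) + (1)*(-1223) + (2) = -7133 — consistent with the transcript.
Every step is consistent.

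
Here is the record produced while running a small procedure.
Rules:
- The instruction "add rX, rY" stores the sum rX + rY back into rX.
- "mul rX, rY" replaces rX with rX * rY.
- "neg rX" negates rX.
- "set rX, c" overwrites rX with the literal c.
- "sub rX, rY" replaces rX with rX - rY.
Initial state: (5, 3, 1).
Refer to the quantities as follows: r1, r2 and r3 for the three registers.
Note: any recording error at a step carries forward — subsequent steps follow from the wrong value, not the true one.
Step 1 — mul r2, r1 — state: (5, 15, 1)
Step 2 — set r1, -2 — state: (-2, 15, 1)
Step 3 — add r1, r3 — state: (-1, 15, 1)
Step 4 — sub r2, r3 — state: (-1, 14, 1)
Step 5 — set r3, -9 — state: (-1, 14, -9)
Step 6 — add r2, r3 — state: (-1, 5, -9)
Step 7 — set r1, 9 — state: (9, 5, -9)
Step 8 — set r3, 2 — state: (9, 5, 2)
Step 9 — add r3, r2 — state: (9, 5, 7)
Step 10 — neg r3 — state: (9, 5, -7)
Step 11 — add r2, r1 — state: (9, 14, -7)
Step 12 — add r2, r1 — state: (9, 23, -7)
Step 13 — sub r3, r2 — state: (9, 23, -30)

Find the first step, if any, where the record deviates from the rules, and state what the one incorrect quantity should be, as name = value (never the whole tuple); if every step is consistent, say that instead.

1. r2 = 3 * 5 = 15 (matches)
2. r1 = -2 (confirmed correct)
3. r1 = -2 + 1 = -1 (verified)
4. r2 = 15 - 1 = 14 (verified)
5. r3 = -9 (consistent with the record)
6. r2 = 14 + -9 = 5 (agrees with the record)
7. r1 = 9 (agrees with the record)
8. r3 = 2 (matches)
9. r3 = 2 + 5 = 7 (same as recorded)
10. r3 = -(7) = -7 (consistent with the record)
11. r2 = 5 + 9 = 14 (in agreement)
12. r2 = 14 + 9 = 23 (in agreement)
13. r3 = -7 - 23 = -30 (exactly as logged)
Each recorded entry agrees with the recomputation.

no error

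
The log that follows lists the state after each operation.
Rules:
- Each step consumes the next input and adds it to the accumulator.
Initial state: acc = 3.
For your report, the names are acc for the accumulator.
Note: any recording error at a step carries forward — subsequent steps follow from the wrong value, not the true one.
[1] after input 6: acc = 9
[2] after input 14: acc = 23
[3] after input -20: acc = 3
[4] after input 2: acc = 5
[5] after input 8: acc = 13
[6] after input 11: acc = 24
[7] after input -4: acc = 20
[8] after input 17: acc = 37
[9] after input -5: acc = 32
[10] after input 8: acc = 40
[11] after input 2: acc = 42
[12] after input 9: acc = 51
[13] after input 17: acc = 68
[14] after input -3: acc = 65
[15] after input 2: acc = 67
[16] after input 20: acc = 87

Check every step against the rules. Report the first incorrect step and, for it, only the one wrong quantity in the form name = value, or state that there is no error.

Step 1: acc = 3 + 6 = 9 — no discrepancy.
Step 2: acc = 9 + 14 = 23 — confirmed correct.
Step 3: acc = 23 + -20 = 3 — in agreement.
Step 4: acc = 3 + 2 = 5 — verified.
Step 5: acc = 5 + 8 = 13 — confirmed correct.
Step 6: acc = 13 + 11 = 24 — checks out.
Step 7: acc = 24 + -4 = 20 — agrees with the log.
Step 8: acc = 20 + 17 = 37 — checks out.
Step 9: acc = 37 + -5 = 32 — checks out.
Step 10: acc = 32 + 8 = 40 — consistent with the log.
Step 11: acc = 40 + 2 = 42 — verified.
Step 12: acc = 42 + 9 = 51 — verified.
Step 13: acc = 51 + 17 = 68 — matches.
Step 14: acc = 68 + -3 = 65 — no discrepancy.
Step 15: acc = 65 + 2 = 67 — in agreement.
Step 16: acc = 67 + 20 = 87 — checks out.
Every step is consistent.

no error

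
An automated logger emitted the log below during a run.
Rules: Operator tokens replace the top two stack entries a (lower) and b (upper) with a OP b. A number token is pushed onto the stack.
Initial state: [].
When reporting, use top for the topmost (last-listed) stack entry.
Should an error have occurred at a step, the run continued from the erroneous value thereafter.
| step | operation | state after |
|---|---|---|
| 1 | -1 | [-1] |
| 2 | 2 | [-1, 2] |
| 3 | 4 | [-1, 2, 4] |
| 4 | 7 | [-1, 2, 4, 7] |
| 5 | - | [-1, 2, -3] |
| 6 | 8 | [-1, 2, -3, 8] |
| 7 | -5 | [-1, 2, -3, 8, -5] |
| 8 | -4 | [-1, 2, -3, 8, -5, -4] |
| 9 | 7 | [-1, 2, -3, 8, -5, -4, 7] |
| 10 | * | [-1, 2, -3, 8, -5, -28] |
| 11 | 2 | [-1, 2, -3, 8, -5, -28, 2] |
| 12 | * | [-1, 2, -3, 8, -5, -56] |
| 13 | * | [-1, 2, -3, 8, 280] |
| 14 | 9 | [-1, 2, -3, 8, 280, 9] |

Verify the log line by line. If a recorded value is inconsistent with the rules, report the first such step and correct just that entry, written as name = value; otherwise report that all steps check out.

no error

Recomputing the run from the initial state:
step 1: [-1]
step 2: [-1, 2]
step 3: [-1, 2, 4]
step 4: [-1, 2, 4, 7]
step 5: [-1, 2, -3]
step 6: [-1, 2, -3, 8]
step 7: [-1, 2, -3, 8, -5]
step 8: [-1, 2, -3, 8, -5, -4]
step 9: [-1, 2, -3, 8, -5, -4, 7]
step 10: [-1, 2, -3, 8, -5, -28]
step 11: [-1, 2, -3, 8, -5, -28, 2]
step 12: [-1, 2, -3, 8, -5, -56]
step 13: [-1, 2, -3, 8, 280]
step 14: [-1, 2, -3, 8, 280, 9]
This matches the log at every step.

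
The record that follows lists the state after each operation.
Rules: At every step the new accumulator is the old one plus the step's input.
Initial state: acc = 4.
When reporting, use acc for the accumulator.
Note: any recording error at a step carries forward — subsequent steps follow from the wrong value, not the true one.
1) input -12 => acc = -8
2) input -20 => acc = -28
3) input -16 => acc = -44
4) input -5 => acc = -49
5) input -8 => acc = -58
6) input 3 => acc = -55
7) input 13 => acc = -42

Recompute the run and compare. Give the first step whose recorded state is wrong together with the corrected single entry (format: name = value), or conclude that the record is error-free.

step 5, acc = -57

1. acc = 4 + -12 = -8 (verified)
2. acc = -8 + -20 = -28 (same as recorded)
3. acc = -28 + -16 = -44 (consistent with the record)
4. acc = -44 + -5 = -49 (checks out)
5. acc = -49 + -8 = -57 (the recorded entry deviates here)
That makes step 5 the first incorrect line — acc = -57 is what it should show.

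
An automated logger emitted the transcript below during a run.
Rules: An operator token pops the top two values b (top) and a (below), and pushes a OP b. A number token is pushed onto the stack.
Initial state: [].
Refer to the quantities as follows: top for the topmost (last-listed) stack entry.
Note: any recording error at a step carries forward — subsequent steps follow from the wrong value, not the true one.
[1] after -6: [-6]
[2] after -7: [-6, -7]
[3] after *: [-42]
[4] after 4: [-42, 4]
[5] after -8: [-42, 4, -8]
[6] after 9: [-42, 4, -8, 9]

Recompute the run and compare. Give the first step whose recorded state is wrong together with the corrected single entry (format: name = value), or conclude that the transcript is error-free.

Recomputing the run from the initial state:
step 1: [-6]
step 2: [-6, -7]
step 3: [42]
step 4: [42, 4]
step 5: [42, 4, -8]
step 6: [42, 4, -8, 9]
The first disagreement with the transcript is at step 3, where the value should be top = 42.

step 3, top = 42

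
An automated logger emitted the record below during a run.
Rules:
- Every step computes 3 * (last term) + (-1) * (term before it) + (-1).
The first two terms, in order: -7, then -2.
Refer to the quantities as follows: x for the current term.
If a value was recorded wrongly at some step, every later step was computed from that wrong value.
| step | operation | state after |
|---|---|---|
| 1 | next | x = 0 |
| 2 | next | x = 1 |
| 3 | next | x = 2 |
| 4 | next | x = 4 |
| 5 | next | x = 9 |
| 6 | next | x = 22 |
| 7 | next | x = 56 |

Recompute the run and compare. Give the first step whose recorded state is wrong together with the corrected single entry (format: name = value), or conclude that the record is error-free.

no error

Recomputing the run from the initial state:
step 1: x = 0
step 2: x = 1
step 3: x = 2
step 4: x = 4
step 5: x = 9
step 6: x = 22
step 7: x = 56
This matches the record at every step.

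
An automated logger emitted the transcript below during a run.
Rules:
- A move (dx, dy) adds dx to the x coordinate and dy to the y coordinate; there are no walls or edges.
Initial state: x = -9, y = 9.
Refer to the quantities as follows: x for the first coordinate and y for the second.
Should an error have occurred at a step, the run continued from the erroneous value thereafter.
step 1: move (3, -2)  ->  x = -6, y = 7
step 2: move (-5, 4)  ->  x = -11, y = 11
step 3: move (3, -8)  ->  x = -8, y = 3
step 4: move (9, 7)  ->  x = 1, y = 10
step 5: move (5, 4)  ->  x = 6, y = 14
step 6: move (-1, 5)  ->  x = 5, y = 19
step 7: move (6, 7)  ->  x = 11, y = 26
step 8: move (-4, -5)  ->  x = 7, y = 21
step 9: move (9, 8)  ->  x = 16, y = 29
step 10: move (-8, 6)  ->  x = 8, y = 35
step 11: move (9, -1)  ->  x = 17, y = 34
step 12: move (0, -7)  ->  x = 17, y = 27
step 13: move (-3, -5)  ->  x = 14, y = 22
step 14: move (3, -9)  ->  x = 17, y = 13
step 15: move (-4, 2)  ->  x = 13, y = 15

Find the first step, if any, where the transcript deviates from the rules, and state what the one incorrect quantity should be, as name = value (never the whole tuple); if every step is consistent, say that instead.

Recomputing the run from the initial state:
step 1: x = -6, y = 7
step 2: x = -11, y = 11
step 3: x = -8, y = 3
step 4: x = 1, y = 10
step 5: x = 6, y = 14
step 6: x = 5, y = 19
step 7: x = 11, y = 26
step 8: x = 7, y = 21
step 9: x = 16, y = 29
step 10: x = 8, y = 35
step 11: x = 17, y = 34
step 12: x = 17, y = 27
step 13: x = 14, y = 22
step 14: x = 17, y = 13
step 15: x = 13, y = 15
This matches the transcript at every step.

no error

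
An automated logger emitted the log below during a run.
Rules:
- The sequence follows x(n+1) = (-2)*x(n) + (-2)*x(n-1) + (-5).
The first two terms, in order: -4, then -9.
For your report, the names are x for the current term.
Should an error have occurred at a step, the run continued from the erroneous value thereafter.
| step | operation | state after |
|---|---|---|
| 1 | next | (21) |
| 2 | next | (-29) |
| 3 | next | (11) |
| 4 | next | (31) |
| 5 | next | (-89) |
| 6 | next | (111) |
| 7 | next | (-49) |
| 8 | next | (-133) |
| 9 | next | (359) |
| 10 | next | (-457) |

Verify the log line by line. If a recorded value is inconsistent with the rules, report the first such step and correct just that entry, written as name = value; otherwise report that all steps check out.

step 1: x = -2*(-9) + (-2)*(-4) + (-5) = 21 -> verified
step 2: x = -2*(21) + (-2)*(-9) + (-5) = -29 -> agrees with the log
step 3: x = -2*(-29) + (-2)*(21) + (-5) = 11 -> verified
step 4: x = -2*(11) + (-2)*(-29) + (-5) = 31 -> same as recorded
step 5: x = -2*(31) + (-2)*(11) + (-5) = -89 -> verified
step 6: x = -2*(-89) + (-2)*(31) + (-5) = 111 -> exactly as logged
step 7: x = -2*(111) + (-2)*(-89) + (-5) = -49 -> in agreement
step 8: x = -2*(-49) + (-2)*(111) + (-5) = -129 -> first mismatch against the log
Step 8 is the first one off; corrected, x = -129.

step 8, x = -129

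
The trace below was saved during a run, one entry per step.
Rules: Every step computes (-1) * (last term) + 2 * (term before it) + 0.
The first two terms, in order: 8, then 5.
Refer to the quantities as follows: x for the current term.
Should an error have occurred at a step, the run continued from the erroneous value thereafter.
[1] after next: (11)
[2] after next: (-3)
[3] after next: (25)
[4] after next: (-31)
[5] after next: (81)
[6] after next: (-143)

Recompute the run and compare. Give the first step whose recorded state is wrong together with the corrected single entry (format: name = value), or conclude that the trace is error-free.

Recomputing the run from the initial state:
step 1: x = 11
step 2: x = -1
step 3: x = 23
step 4: x = -25
step 5: x = 71
step 6: x = -121
The first disagreement with the trace is at step 2, where the value should be x = -1.

step 2, x = -1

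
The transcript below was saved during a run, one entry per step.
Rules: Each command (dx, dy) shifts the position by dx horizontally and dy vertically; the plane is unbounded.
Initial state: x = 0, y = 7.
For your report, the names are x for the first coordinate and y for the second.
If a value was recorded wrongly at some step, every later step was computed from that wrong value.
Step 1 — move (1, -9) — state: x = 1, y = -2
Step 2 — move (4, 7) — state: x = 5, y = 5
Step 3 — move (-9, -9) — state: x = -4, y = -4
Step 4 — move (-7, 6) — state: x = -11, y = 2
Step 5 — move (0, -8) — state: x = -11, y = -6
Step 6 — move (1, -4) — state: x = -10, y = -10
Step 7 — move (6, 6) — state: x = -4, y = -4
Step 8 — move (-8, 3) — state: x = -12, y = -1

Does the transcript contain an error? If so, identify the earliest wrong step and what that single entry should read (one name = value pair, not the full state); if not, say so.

Step 1: x = 0 + (1) = 1, y = 7 + (-9) = -2 — confirmed correct.
Step 2: x = 1 + (4) = 5, y = -2 + (7) = 5 — checks out.
Step 3: x = 5 + (-9) = -4, y = 5 + (-9) = -4 — exactly as logged.
Step 4: x = -4 + (-7) = -11, y = -4 + (6) = 2 — same as recorded.
Step 5: x = -11 + (0) = -11, y = 2 + (-8) = -6 — verified.
Step 6: x = -11 + (1) = -10, y = -6 + (-4) = -10 — confirmed correct.
Step 7: x = -10 + (6) = -4, y = -10 + (6) = -4 — consistent with the transcript.
Step 8: x = -4 + (-8) = -12, y = -4 + (3) = -1 — confirmed correct.
All steps check out; nothing to correct.

no error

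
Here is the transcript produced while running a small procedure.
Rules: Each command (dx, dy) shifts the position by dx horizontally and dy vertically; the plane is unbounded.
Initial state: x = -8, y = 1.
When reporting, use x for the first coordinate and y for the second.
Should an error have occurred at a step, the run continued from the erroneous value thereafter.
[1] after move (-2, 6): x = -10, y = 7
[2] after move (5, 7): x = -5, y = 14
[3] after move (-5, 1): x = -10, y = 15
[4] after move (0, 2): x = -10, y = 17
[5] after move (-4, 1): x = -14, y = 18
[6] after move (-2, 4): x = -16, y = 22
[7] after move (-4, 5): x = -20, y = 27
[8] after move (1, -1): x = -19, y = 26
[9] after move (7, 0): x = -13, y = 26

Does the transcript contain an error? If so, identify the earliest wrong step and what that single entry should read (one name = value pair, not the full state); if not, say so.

Recomputing the run from the initial state:
step 1: x = -10, y = 7
step 2: x = -5, y = 14
step 3: x = -10, y = 15
step 4: x = -10, y = 17
step 5: x = -14, y = 18
step 6: x = -16, y = 22
step 7: x = -20, y = 27
step 8: x = -19, y = 26
step 9: x = -12, y = 26
The first disagreement with the transcript is at step 9, where the value should be x = -12.

step 9, x = -12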